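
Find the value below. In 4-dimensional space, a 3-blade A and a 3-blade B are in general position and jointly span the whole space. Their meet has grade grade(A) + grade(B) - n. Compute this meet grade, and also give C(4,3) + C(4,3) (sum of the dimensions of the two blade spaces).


Meet grade = grade(A) + grade(B) - n
= 3 + 3 - 4 = 2
C(4,3) = 4
C(4,3) = 4
dim_A + dim_B = 4 + 4 = 8


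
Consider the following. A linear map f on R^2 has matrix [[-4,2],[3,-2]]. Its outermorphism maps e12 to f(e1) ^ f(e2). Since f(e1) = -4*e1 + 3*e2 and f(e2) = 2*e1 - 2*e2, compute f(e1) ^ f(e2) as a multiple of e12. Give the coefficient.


The outermorphism of a linear map f sends e1^e2 to f(e1)^f(e2).
f(e1) = -4*e1 + 3*e2
f(e2) = 2*e1 - 2*e2
f(e1) ^ f(e2) = (-4*e1 + 3*e2) ^ (2*e1 - 2*e2)
= (-4)*(-2)*e12 + 3*2*e21
= (8 - 6)*e12
= 2*e12
Coefficient = 2


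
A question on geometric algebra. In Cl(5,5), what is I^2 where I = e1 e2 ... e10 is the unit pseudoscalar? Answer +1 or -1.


The pseudoscalar I = e1...e_n (product of all n generators) of Cl(p,q) satisfies I^2 = (-1)^(q + n(n-1)/2).
p = 5, q = 5, n = p + q = 10
n(n-1)/2 = 10 * 9 / 2 = 45
Exponent = q + n(n-1)/2 = 5 + 45 = 50
I^2 = (-1)^50 = +1


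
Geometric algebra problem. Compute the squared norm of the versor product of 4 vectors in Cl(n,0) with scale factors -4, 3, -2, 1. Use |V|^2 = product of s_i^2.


Each vector v_i has |v_i|^2 = s_i^2
Squared scales: (-4)^2 = 16, 3^2 = 9, (-2)^2 = 4, 1^2 = 1
|V|^2 = 16 * 9 * 4 * 1
= 576


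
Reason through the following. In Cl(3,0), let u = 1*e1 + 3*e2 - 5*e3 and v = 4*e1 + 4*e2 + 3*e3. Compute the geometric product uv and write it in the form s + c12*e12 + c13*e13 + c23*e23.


In Cl(3,0): e_i^2 = 1, e_ie_j = -e_je_i for i != j.
Scalar part = u . v = 1*4 + 3*4 + (-5)*3
= 4 + 12 + (-15) = 1
e12 coeff = 1*4 - 3*4 = 4 - 12 = -8
e13 coeff = 1*3 - (-5)*4 = 3 - (-20) = 23
e23 coeff = 3*3 - (-5)*4 = 9 - (-20) = 29
uv = 1 - 8*e12 + 23*e13 + 29*e23


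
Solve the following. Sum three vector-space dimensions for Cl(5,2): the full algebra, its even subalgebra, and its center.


n = 5 + 2 = 7
Total dim = 2^7 = 128
Even subalgebra dim = 2^6 = 64
n is odd, so center dim = 2
Sum = 128 + 64 + 2 = 194


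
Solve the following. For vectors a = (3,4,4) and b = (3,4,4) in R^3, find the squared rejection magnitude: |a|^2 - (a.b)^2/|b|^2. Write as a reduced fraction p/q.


|a|^2 = 3^2 + 4^2 + 4^2 = 41
|b|^2 = 3^2 + 4^2 + 4^2 = 41
a . b = 3*3 + 4*4 + 4*4 = 41
(a.b)^2 = 41^2 = 1681
|rej|^2 = 41 - 1681/41
= (1681 - 1681)/41
= 0/41
In lowest terms: 0/1


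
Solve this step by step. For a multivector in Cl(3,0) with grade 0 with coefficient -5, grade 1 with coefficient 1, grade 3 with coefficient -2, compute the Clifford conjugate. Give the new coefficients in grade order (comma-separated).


Clifford conjugate sign for grade k: (-1)^(k(k+1)/2)
Grade 0: (-1)^(0*1/2) = (-1)^0 = 1, coeff -5 -> -5
Grade 1: (-1)^(1*2/2) = (-1)^1 = -1, coeff 1 -> -1
Grade 3: (-1)^(3*4/2) = (-1)^6 = 1, coeff -2 -> -2
Conjugated coefficients: -5, -1, -2


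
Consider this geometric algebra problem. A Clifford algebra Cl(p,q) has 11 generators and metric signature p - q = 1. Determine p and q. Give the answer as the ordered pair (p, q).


We need p + q = 11 and p - q = 1.
Adding: 2p = 11 + 1 = 12, so p = 6.
Then q = 11 - 6 = 5.
(p, q) = (6, 5)


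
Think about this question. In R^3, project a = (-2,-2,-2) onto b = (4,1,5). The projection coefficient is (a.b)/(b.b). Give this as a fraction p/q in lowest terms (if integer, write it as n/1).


Projection coefficient = (a . b) / (b . b)
a . b = (-2)*4 + (-2)*1 + (-2)*5
= -8 + (-2) + (-10) = -20
b . b = 4^2 + 1^2 + 5^2
= 16 + 1 + 25 = 42
Coefficient = -20/42
In lowest terms: -10/21


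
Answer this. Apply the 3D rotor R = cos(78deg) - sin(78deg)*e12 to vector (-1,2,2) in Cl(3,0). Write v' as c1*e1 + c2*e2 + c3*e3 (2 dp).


Rotor R = cos(78deg) - sin(78deg)*e12
Rotation angle theta = 2 * 78 = 156 degrees in the e12 plane (e1 -> e2).
The component perpendicular to the plane (e3) is invariant: v'_3 = v3 = 2.00
cos(156deg) = -0.9135, sin(156deg) = 0.4067
v'_1 = v1*cos(theta) - v2*sin(theta) = -1*(-0.9135) - 2*0.4067 = 0.10
v'_2 = v1*sin(theta) + v2*cos(theta) = -1*0.4067 + 2*(-0.9135) = -2.23
v' = 0.10*e1 - 2.23*e2 + 2.00*e3


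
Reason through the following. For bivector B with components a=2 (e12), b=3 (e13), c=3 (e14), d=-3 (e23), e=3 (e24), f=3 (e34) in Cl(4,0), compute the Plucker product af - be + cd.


Plucker relation: af - be + cd
a*f = 2*3 = 6
b*e = 3*3 = 9
c*d = 3*(-3) = -9
af - be + cd = 6 - 9 + (-9)
= -12


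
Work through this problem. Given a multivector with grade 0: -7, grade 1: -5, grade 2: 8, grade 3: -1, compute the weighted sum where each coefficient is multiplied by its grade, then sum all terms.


Grade-weighted sum = sum of grade_k * coefficient_k
0*(-7) = 0
1*(-5) = -5
2*8 = 16
3*(-1) = -3
Total = 0 + (-5) + 16 + (-3) = 8


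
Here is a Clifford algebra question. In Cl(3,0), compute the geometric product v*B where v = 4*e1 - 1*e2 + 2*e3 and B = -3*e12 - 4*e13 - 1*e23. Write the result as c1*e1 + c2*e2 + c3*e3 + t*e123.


vB has grade-1 (vector) and grade-3 (trivector) parts: vB = (v _| B) + (v ^ B).
Vector part <vB>_1:
  e1: -v2*b12 - v3*b13 = -(-1)*(-3) - (2)*(-4) = 5
  e2: v1*b12 - v3*b23 = (4)*(-3) - (2)*(-1) = -10
  e3: v1*b13 + v2*b23 = (4)*(-4) + (-1)*(-1) = -15
Trivector part <vB>_3:
  e123: v1*b23 - v2*b13 + v3*b12 = (4)*(-1) - (-1)*(-4) + (2)*(-3) = -14
vB = 5*e1 - 10*e2 - 15*e3 - 14*e123


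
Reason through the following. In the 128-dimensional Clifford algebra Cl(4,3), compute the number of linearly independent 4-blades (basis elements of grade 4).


Number of grade-k basis blades in Cl(p,q) with n = p + q is C(n, k).
n = 4 + 3 = 7
C(7, 4) = 7! / (4! * 3!)
= 5040 / (24 * 6)
= 35


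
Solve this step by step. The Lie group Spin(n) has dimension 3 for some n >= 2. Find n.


dim Spin(n) = dim so(n) = n(n-1)/2.
Solve n(n-1)/2 = 3, i.e. n^2 - n - 6 = 0.
Discriminant = 1 + 8*3 = 25
n = (1 + sqrt(25))/2 = (1 + 5)/2 = 3


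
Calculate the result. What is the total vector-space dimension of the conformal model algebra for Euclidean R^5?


The conformal model of R^5 uses Cl(6,1): the 5 Euclidean generators plus two extra orthogonal generators e+ (e+^2 = +1) and e- (e-^2 = -1), from which the null vectors e0, einf are built.
Number of generators m = 5 + 2 = 7.
dim Cl(p,q) = 2^m = 2^7 = 128


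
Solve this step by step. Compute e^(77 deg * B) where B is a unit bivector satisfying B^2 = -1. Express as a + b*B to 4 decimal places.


For a unit bivector B with B^2 = -1, the exponential series gives
e^(theta*B) = cos(theta) + sin(theta)*B (the GA analogue of Euler's formula).
theta = 77 degrees = 1.343904 rad
cos(77 deg) = 0.2250
sin(77 deg) = 0.9744
exp(theta*B) = 0.2250 + 0.9744*B


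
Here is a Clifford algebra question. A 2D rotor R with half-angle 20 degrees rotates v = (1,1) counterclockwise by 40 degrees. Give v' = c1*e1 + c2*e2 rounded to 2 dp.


Rotor R = cos(20deg) - sin(20deg)*e12
Rotation angle theta = 2 * 20 = 40 degrees
v' = R*v*~R rotates v by theta.
cos(40deg) = 0.7660, sin(40deg) = 0.6428
v'_1 = 1*cos(40deg) - 1*sin(40deg)
= 1*0.7660 - 1*0.6428
= 0.12
v'_2 = 1*sin(40deg) + 1*cos(40deg)
= 1*0.6428 + 1*0.7660
= 1.41
v' = 0.12*e1 + 1.41*e2


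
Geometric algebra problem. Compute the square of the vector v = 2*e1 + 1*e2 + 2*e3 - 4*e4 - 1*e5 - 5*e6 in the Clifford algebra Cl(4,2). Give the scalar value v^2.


v^2 = sum of c_i^2 * e_i^2
Positive signature terms (e_i^2 = +1): 2^2 + 1^2 + 2^2 + (-4)^2 = 25
Negative signature terms (e_j^2 = -1): (-1)^2 + (-5)^2 = 26
v^2 = 25 - 26 = -1


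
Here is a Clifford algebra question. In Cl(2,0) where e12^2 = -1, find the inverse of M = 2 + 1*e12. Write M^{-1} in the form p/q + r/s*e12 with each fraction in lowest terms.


M = 2 + 1*e12, where e12^2 = -1.
Since M commutes with its reverse ~M = a - b*e12, M * ~M = a^2 - b^2*e12^2 = a^2 + b^2.
So M^{-1} = ~M / (a^2 + b^2) = (a - b*e12)/(a^2 + b^2).
a^2 + b^2 = 4 + 1 = 5
Scalar part = 2/5 = 2/5
Bivector coeff = -1/5 = -1/5
M^{-1} = 2/5 - 1/5*e12


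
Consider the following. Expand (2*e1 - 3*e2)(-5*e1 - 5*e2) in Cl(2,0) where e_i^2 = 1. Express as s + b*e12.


Expand: (2*e1 - 3*e2)(-5*e1 - 5*e2)
= 2*(-5)*e1e1 + 2*(-5)*e1e2 + (-3)*(-5)*e2e1 + (-3)*(-5)*e2e2
Using e1^2 = e2^2 = 1, e2e1 = -e1e2:
Scalar part s = 2*(-5) + (-3)*(-5) = -10 + 15 = 5
Bivector part b = 2*(-5) - (-3)*(-5) = -10 - 15 = -25
uv = 5 - 25*e12


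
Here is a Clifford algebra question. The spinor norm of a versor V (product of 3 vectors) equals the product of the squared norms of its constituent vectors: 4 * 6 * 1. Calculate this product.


Spinor norm N(V) = |v1|^2 * |v2|^2 * ... * |v3|^2
= 4 * 6 * 1
Running product: 4, 24, 24
N(V) = 24


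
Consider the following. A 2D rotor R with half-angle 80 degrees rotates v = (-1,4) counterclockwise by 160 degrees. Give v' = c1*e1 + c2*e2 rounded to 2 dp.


Rotor R = cos(80deg) - sin(80deg)*e12
Rotation angle theta = 2 * 80 = 160 degrees
v' = R*v*~R rotates v by theta.
cos(160deg) = -0.9397, sin(160deg) = 0.3420
v'_1 = -1*cos(160deg) - 4*sin(160deg)
= -1*(-0.9397) - 4*0.3420
= -0.43
v'_2 = -1*sin(160deg) + 4*cos(160deg)
= -1*0.3420 + 4*(-0.9397)
= -4.10
v' = -0.43*e1 - 4.10*e2


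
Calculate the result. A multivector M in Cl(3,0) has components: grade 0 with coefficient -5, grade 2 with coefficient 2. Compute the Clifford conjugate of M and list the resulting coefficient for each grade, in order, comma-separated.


Clifford conjugate sign for grade k: (-1)^(k(k+1)/2)
Grade 0: (-1)^(0*1/2) = (-1)^0 = 1, coeff -5 -> -5
Grade 2: (-1)^(2*3/2) = (-1)^3 = -1, coeff 2 -> -2
Conjugated coefficients: -5, -2


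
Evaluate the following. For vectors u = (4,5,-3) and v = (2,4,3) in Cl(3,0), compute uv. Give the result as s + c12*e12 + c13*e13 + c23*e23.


In Cl(3,0): e_i^2 = 1, e_ie_j = -e_je_i for i != j.
Scalar part = u . v = 4*2 + 5*4 + (-3)*3
= 8 + 20 + (-9) = 19
e12 coeff = 4*4 - 5*2 = 16 - 10 = 6
e13 coeff = 4*3 - (-3)*2 = 12 - (-6) = 18
e23 coeff = 5*3 - (-3)*4 = 15 - (-12) = 27
uv = 19 + 6*e12 + 18*e13 + 27*e23


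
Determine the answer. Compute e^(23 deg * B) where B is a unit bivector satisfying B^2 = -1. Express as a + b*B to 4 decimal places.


For a unit bivector B with B^2 = -1, the exponential series gives
e^(theta*B) = cos(theta) + sin(theta)*B (the GA analogue of Euler's formula).
theta = 23 degrees = 0.401426 rad
cos(23 deg) = 0.9205
sin(23 deg) = 0.3907
exp(theta*B) = 0.9205 + 0.3907*B


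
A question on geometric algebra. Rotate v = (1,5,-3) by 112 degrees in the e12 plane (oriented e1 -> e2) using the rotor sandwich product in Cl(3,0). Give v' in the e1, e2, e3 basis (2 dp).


Rotor R = cos(56deg) - sin(56deg)*e12
Rotation angle theta = 2 * 56 = 112 degrees in the e12 plane (e1 -> e2).
The component perpendicular to the plane (e3) is invariant: v'_3 = v3 = -3.00
cos(112deg) = -0.3746, sin(112deg) = 0.9272
v'_1 = v1*cos(theta) - v2*sin(theta) = 1*(-0.3746) - 5*0.9272 = -5.01
v'_2 = v1*sin(theta) + v2*cos(theta) = 1*0.9272 + 5*(-0.3746) = -0.95
v' = -5.01*e1 - 0.95*e2 - 3.00*e3


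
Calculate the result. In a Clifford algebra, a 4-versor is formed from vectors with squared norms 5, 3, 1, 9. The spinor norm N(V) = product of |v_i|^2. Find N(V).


Spinor norm N(V) = |v1|^2 * |v2|^2 * ... * |v4|^2
= 5 * 3 * 1 * 9
Running product: 5, 15, 15, 135
N(V) = 135


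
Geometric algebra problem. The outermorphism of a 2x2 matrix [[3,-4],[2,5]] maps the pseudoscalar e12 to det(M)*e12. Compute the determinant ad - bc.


The outermorphism of a linear map f sends e1^e2 to f(e1)^f(e2).
f(e1) = 3*e1 + 2*e2
f(e2) = -4*e1 + 5*e2
f(e1) ^ f(e2) = (3*e1 + 2*e2) ^ (-4*e1 + 5*e2)
= 3*5*e12 + 2*(-4)*e21
= (15 - (-8))*e12
= 23*e12
Coefficient = 23


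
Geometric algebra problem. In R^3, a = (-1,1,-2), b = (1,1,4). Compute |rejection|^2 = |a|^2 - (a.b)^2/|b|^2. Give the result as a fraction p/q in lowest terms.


|a|^2 = (-1)^2 + 1^2 + (-2)^2 = 6
|b|^2 = 1^2 + 1^2 + 4^2 = 18
a . b = (-1)*1 + 1*1 + (-2)*4 = -8
(a.b)^2 = (-8)^2 = 64
|rej|^2 = 6 - 64/18
= (108 - 64)/18
= 44/18
In lowest terms: 22/9


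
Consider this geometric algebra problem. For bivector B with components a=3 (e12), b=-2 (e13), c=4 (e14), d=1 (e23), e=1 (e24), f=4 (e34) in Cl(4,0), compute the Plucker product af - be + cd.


Plucker relation: af - be + cd
a*f = 3*4 = 12
b*e = (-2)*1 = -2
c*d = 4*1 = 4
af - be + cd = 12 - (-2) + 4
= 18


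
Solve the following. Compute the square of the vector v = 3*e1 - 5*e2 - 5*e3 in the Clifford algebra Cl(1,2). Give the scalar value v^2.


v^2 = sum of c_i^2 * e_i^2
Positive signature terms (e_i^2 = +1): 3^2 = 9
Negative signature terms (e_j^2 = -1): (-5)^2 + (-5)^2 = 50
v^2 = 9 - 50 = -41


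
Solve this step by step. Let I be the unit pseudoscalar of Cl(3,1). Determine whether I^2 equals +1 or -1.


The pseudoscalar I = e1...e_n (product of all n generators) of Cl(p,q) satisfies I^2 = (-1)^(q + n(n-1)/2).
p = 3, q = 1, n = p + q = 4
n(n-1)/2 = 4 * 3 / 2 = 6
Exponent = q + n(n-1)/2 = 1 + 6 = 7
I^2 = (-1)^7 = -1


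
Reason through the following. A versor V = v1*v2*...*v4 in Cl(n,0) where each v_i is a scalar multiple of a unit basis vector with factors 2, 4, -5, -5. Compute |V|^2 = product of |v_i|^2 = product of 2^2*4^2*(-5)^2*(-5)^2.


Each vector v_i has |v_i|^2 = s_i^2
Squared scales: 2^2 = 4, 4^2 = 16, (-5)^2 = 25, (-5)^2 = 25
|V|^2 = 4 * 16 * 25 * 25
= 40000


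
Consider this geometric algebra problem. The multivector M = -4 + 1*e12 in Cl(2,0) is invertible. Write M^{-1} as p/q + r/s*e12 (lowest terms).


M = -4 + 1*e12, where e12^2 = -1.
Since M commutes with its reverse ~M = a - b*e12, M * ~M = a^2 - b^2*e12^2 = a^2 + b^2.
So M^{-1} = ~M / (a^2 + b^2) = (a - b*e12)/(a^2 + b^2).
a^2 + b^2 = 16 + 1 = 17
Scalar part = -4/17 = -4/17
Bivector coeff = -1/17 = -1/17
M^{-1} = -4/17 - 1/17*e12


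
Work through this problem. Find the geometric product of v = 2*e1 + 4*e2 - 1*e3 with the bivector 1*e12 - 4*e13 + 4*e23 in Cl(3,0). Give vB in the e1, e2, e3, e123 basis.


vB has grade-1 (vector) and grade-3 (trivector) parts: vB = (v _| B) + (v ^ B).
Vector part <vB>_1:
  e1: -v2*b12 - v3*b13 = -(4)*(1) - (-1)*(-4) = -8
  e2: v1*b12 - v3*b23 = (2)*(1) - (-1)*(4) = 6
  e3: v1*b13 + v2*b23 = (2)*(-4) + (4)*(4) = 8
Trivector part <vB>_3:
  e123: v1*b23 - v2*b13 + v3*b12 = (2)*(4) - (4)*(-4) + (-1)*(1) = 23
vB = -8*e1 + 6*e2 + 8*e3 + 23*e123


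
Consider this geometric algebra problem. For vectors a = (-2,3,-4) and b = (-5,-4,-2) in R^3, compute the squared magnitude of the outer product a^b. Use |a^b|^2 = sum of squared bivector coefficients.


a wedge b = (a1*b2 - a2*b1)*e12 + (a1*b3 - a3*b1)*e13 + (a2*b3 - a3*b2)*e23
e12 coeff: (-2)*(-4) - 3*(-5) = 8 - (-15) = 23
e13 coeff: (-2)*(-2) - (-4)*(-5) = 4 - 20 = -16
e23 coeff: 3*(-2) - (-4)*(-4) = -6 - 16 = -22
|a wedge b|^2 = 23^2 + (-16)^2 + (-22)^2
= 529 + 256 + 484
= 1269


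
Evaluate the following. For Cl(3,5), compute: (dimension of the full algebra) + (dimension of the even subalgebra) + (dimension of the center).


n = 3 + 5 = 8
Total dim = 2^8 = 256
Even subalgebra dim = 2^7 = 128
n is even, so center dim = 1
Sum = 256 + 128 + 1 = 385


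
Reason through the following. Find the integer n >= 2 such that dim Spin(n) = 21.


dim Spin(n) = dim so(n) = n(n-1)/2.
Solve n(n-1)/2 = 21, i.e. n^2 - n - 42 = 0.
Discriminant = 1 + 8*21 = 169
n = (1 + sqrt(169))/2 = (1 + 13)/2 = 7


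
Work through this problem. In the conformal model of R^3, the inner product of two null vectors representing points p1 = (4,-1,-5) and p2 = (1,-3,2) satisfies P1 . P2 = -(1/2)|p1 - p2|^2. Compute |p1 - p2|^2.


p1 - p2 = (3, 2, -7)
|p1 - p2|^2 = 3^2 + 2^2 + (-7)^2
= 9 + 4 + 49
= 62


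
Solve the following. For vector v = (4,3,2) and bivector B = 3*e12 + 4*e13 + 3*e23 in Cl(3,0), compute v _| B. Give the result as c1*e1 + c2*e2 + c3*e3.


Left contraction v _| B = <vB>_1 (grade-1 part of the geometric product vB).
Using e1_|e12 = e2, e2_|e12 = -e1, e1_|e13 = e3, e3_|e13 = -e1, e2_|e23 = e3, e3_|e23 = -e2:
e1 coeff: -v2*b12 - v3*b13 = -(3)*(3) - (2)*(4) = -17
e2 coeff: v1*b12 - v3*b23 = (4)*(3) - (2)*(3) = 6
e3 coeff: v1*b13 + v2*b23 = (4)*(4) + (3)*(3) = 25
v _| B = -17*e1 + 6*e2 + 25*e3


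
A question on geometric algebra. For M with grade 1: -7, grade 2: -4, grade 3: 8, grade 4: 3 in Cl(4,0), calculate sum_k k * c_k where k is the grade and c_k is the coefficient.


Grade-weighted sum = sum of grade_k * coefficient_k
1*(-7) = -7
2*(-4) = -8
3*8 = 24
4*3 = 12
Total = -7 + (-8) + 24 + 12 = 21


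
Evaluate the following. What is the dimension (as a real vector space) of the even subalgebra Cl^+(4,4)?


Even subalgebra dimension = 2^(n-1)
n = 4 + 4 = 8
2^(8 - 1) = 2^7 = 128
Verification: sum of C(8,k) for even k = 1 + 28 + 70 + 28 + 1 = 128
Result = 128


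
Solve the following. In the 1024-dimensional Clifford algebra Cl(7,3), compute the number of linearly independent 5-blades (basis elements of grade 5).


Number of grade-k basis blades in Cl(p,q) with n = p + q is C(n, k).
n = 7 + 3 = 10
C(10, 5) = 10! / (5! * 5!)
= 3628800 / (120 * 120)
= 252


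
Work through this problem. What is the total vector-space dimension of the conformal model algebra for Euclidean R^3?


The conformal model of R^3 uses Cl(4,1): the 3 Euclidean generators plus two extra orthogonal generators e+ (e+^2 = +1) and e- (e-^2 = -1), from which the null vectors e0, einf are built.
Number of generators m = 3 + 2 = 5.
dim Cl(p,q) = 2^m = 2^5 = 32


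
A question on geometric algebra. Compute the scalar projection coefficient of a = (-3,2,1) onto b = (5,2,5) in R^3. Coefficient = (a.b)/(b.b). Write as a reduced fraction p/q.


Projection coefficient = (a . b) / (b . b)
a . b = (-3)*5 + 2*2 + 1*5
= -15 + 4 + 5 = -6
b . b = 5^2 + 2^2 + 5^2
= 25 + 4 + 25 = 54
Coefficient = -6/54
In lowest terms: -1/9


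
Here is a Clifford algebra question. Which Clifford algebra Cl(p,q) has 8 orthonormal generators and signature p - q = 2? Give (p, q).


We need p + q = 8 and p - q = 2.
Adding: 2p = 8 + 2 = 10, so p = 5.
Then q = 8 - 5 = 3.
(p, q) = (5, 3)


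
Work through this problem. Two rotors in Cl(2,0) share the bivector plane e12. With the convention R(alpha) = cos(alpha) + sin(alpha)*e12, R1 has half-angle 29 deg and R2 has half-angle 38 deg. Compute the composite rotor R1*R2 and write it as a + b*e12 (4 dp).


Same-plane rotors commute and their half-angles add:
R1*R2 = cos(a1 + a2) + sin(a1 + a2)*e12.
a1 + a2 = 29 + 38 = 67 deg
cos(67 deg) = 0.3907
sin(67 deg) = 0.9205
R1*R2 = 0.3907 + 0.9205*e12


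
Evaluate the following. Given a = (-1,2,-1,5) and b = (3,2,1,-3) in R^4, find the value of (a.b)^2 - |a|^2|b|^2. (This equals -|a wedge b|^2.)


a . b = (-1)*3 + 2*2 + (-1)*1 + 5*(-3)
= -3 + 4 + (-1) + (-15) = -15
|a|^2 = (-1)^2 + 2^2 + (-1)^2 + 5^2 = 31
|b|^2 = 3^2 + 2^2 + 1^2 + (-3)^2 = 23
(a.b)^2 = (-15)^2 = 225
|a|^2 * |b|^2 = 31 * 23 = 713
Result = 225 - 713 = -488


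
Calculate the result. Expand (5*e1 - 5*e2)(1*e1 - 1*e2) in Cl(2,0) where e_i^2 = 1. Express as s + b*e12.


Expand: (5*e1 - 5*e2)(1*e1 - 1*e2)
= 5*1*e1e1 + 5*(-1)*e1e2 + (-5)*1*e2e1 + (-5)*(-1)*e2e2
Using e1^2 = e2^2 = 1, e2e1 = -e1e2:
Scalar part s = 5*1 + (-5)*(-1) = 5 + 5 = 10
Bivector part b = 5*(-1) - (-5)*1 = -5 - (-5) = 0
uv = 10 + 0*e12


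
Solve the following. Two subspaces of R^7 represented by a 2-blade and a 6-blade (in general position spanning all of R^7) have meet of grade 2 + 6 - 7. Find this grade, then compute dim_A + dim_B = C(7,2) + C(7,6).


Meet grade = grade(A) + grade(B) - n
= 2 + 6 - 7 = 1
C(7,2) = 21
C(7,6) = 7
dim_A + dim_B = 21 + 7 = 28


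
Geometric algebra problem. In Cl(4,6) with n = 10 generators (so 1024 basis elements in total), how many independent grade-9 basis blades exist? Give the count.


Number of grade-k basis blades in Cl(p,q) with n = p + q is C(n, k).
n = 4 + 6 = 10
C(10, 9) = 10! / (9! * 1!)
= 3628800 / (362880 * 1)
= 10


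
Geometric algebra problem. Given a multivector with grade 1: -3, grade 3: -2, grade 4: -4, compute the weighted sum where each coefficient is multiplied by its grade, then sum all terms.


Grade-weighted sum = sum of grade_k * coefficient_k
1*(-3) = -3
3*(-2) = -6
4*(-4) = -16
Total = -3 + (-6) + (-16) = -25


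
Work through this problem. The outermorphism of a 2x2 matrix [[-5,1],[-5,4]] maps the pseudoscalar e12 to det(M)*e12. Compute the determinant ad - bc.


The outermorphism of a linear map f sends e1^e2 to f(e1)^f(e2).
f(e1) = -5*e1 - 5*e2
f(e2) = 1*e1 + 4*e2
f(e1) ^ f(e2) = (-5*e1 - 5*e2) ^ (1*e1 + 4*e2)
= (-5)*4*e12 + (-5)*1*e21
= (-20 - (-5))*e12
= -15*e12
Coefficient = -15


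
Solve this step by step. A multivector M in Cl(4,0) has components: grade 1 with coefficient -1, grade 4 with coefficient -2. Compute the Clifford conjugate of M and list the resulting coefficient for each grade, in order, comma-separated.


Clifford conjugate sign for grade k: (-1)^(k(k+1)/2)
Grade 1: (-1)^(1*2/2) = (-1)^1 = -1, coeff -1 -> 1
Grade 4: (-1)^(4*5/2) = (-1)^10 = 1, coeff -2 -> -2
Conjugated coefficients: 1, -2


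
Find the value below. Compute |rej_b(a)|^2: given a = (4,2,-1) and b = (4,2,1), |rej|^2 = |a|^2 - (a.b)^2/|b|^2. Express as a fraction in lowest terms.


|a|^2 = 4^2 + 2^2 + (-1)^2 = 21
|b|^2 = 4^2 + 2^2 + 1^2 = 21
a . b = 4*4 + 2*2 + (-1)*1 = 19
(a.b)^2 = 19^2 = 361
|rej|^2 = 21 - 361/21
= (441 - 361)/21
= 80/21
In lowest terms: 80/21


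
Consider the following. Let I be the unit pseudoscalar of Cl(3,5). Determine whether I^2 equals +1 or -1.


The pseudoscalar I = e1...e_n (product of all n generators) of Cl(p,q) satisfies I^2 = (-1)^(q + n(n-1)/2).
p = 3, q = 5, n = p + q = 8
n(n-1)/2 = 8 * 7 / 2 = 28
Exponent = q + n(n-1)/2 = 5 + 28 = 33
I^2 = (-1)^33 = -1


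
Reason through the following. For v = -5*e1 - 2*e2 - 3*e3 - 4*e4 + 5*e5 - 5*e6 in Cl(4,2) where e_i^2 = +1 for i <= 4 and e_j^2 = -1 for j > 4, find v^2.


v^2 = sum of c_i^2 * e_i^2
Positive signature terms (e_i^2 = +1): (-5)^2 + (-2)^2 + (-3)^2 + (-4)^2 = 54
Negative signature terms (e_j^2 = -1): 5^2 + (-5)^2 = 50
v^2 = 54 - 50 = 4


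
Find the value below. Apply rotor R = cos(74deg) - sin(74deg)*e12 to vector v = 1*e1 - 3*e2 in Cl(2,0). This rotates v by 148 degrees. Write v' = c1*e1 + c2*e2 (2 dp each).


Rotor R = cos(74deg) - sin(74deg)*e12
Rotation angle theta = 2 * 74 = 148 degrees
v' = R*v*~R rotates v by theta.
cos(148deg) = -0.8480, sin(148deg) = 0.5299
v'_1 = 1*cos(148deg) - (-3)*sin(148deg)
= 1*(-0.8480) - (-3)*0.5299
= 0.74
v'_2 = 1*sin(148deg) + (-3)*cos(148deg)
= 1*0.5299 + (-3)*(-0.8480)
= 3.07
v' = 0.74*e1 + 3.07*e2


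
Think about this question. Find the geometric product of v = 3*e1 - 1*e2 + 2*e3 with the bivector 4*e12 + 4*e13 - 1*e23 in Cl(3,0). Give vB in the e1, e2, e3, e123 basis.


vB has grade-1 (vector) and grade-3 (trivector) parts: vB = (v _| B) + (v ^ B).
Vector part <vB>_1:
  e1: -v2*b12 - v3*b13 = -(-1)*(4) - (2)*(4) = -4
  e2: v1*b12 - v3*b23 = (3)*(4) - (2)*(-1) = 14
  e3: v1*b13 + v2*b23 = (3)*(4) + (-1)*(-1) = 13
Trivector part <vB>_3:
  e123: v1*b23 - v2*b13 + v3*b12 = (3)*(-1) - (-1)*(4) + (2)*(4) = 9
vB = -4*e1 + 14*e2 + 13*e3 + 9*e123


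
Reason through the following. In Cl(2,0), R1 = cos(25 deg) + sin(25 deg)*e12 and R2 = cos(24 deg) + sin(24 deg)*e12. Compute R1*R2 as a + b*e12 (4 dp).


Same-plane rotors commute and their half-angles add:
R1*R2 = cos(a1 + a2) + sin(a1 + a2)*e12.
a1 + a2 = 25 + 24 = 49 deg
cos(49 deg) = 0.6561
sin(49 deg) = 0.7547
R1*R2 = 0.6561 + 0.7547*e12


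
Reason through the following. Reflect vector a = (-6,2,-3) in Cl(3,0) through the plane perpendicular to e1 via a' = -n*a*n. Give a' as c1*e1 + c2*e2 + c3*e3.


Reflection formula: a' = -n*a*n, with n = e1 (unit vector, n^2 = 1).
For reflection through hyperplane perp to e1:
The component along e1 flips sign, others stay.
a = (-6, 2, -3)
a' = (6, 2, -3)
a' = 6*e1 + 2*e2 - 3*e3


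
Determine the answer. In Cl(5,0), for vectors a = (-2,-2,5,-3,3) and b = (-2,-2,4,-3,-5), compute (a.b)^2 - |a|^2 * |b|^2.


a . b = (-2)*(-2) + (-2)*(-2) + 5*4 + (-3)*(-3) + 3*(-5)
= 4 + 4 + 20 + 9 + (-15) = 22
|a|^2 = (-2)^2 + (-2)^2 + 5^2 + (-3)^2 + 3^2 = 51
|b|^2 = (-2)^2 + (-2)^2 + 4^2 + (-3)^2 + (-5)^2 = 58
(a.b)^2 = 22^2 = 484
|a|^2 * |b|^2 = 51 * 58 = 2958
Result = 484 - 2958 = -2474


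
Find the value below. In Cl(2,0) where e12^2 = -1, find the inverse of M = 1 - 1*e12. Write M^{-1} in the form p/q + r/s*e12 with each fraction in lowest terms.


M = 1 - 1*e12, where e12^2 = -1.
Since M commutes with its reverse ~M = a - b*e12, M * ~M = a^2 - b^2*e12^2 = a^2 + b^2.
So M^{-1} = ~M / (a^2 + b^2) = (a - b*e12)/(a^2 + b^2).
a^2 + b^2 = 1 + 1 = 2
Scalar part = 1/2 = 1/2
Bivector coeff = 1/2 = 1/2
M^{-1} = 1/2 + 1/2*e12


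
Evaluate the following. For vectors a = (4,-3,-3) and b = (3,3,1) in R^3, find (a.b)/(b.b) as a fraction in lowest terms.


Projection coefficient = (a . b) / (b . b)
a . b = 4*3 + (-3)*3 + (-3)*1
= 12 + (-9) + (-3) = 0
b . b = 3^2 + 3^2 + 1^2
= 9 + 9 + 1 = 19
Coefficient = 0/19
In lowest terms: 0/1


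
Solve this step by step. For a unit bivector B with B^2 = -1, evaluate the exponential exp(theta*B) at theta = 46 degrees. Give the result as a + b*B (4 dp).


For a unit bivector B with B^2 = -1, the exponential series gives
e^(theta*B) = cos(theta) + sin(theta)*B (the GA analogue of Euler's formula).
theta = 46 degrees = 0.802851 rad
cos(46 deg) = 0.6947
sin(46 deg) = 0.7193
exp(theta*B) = 0.6947 + 0.7193*B


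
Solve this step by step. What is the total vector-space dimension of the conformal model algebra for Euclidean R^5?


The conformal model of R^5 uses Cl(6,1): the 5 Euclidean generators plus two extra orthogonal generators e+ (e+^2 = +1) and e- (e-^2 = -1), from which the null vectors e0, einf are built.
Number of generators m = 5 + 2 = 7.
dim Cl(p,q) = 2^m = 2^7 = 128


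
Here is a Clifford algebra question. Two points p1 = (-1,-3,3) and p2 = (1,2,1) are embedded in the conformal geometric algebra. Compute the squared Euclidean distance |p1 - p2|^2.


p1 - p2 = (-2, -5, 2)
|p1 - p2|^2 = (-2)^2 + (-5)^2 + 2^2
= 4 + 25 + 4
= 33


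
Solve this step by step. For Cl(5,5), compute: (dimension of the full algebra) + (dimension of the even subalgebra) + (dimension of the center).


n = 5 + 5 = 10
Total dim = 2^10 = 1024
Even subalgebra dim = 2^9 = 512
n is even, so center dim = 1
Sum = 1024 + 512 + 1 = 1537


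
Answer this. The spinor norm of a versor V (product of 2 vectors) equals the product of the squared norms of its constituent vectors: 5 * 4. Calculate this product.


Spinor norm N(V) = |v1|^2 * |v2|^2 * ... * |v2|^2
= 5 * 4
Running product: 5, 20
N(V) = 20


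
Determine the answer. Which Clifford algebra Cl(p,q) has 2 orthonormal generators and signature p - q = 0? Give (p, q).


We need p + q = 2 and p - q = 0.
Adding: 2p = 2 + 0 = 2, so p = 1.
Then q = 2 - 1 = 1.
(p, q) = (1, 1)


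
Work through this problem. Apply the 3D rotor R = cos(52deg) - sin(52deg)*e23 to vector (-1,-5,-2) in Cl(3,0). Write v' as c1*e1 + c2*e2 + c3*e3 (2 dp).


Rotor R = cos(52deg) - sin(52deg)*e23
Rotation angle theta = 2 * 52 = 104 degrees in the e23 plane (e2 -> e3).
The component perpendicular to the plane (e1) is invariant: v'_1 = v1 = -1.00
cos(104deg) = -0.2419, sin(104deg) = 0.9703
v'_2 = v2*cos(theta) - v3*sin(theta) = -5*(-0.2419) - (-2)*0.9703 = 3.15
v'_3 = v2*sin(theta) + v3*cos(theta) = -5*0.9703 + (-2)*(-0.2419) = -4.37
v' = -1.00*e1 + 3.15*e2 - 4.37*e3


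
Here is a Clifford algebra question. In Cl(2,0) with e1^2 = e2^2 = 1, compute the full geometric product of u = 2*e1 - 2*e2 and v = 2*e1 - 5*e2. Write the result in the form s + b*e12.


Expand: (2*e1 - 2*e2)(2*e1 - 5*e2)
= 2*2*e1e1 + 2*(-5)*e1e2 + (-2)*2*e2e1 + (-2)*(-5)*e2e2
Using e1^2 = e2^2 = 1, e2e1 = -e1e2:
Scalar part s = 2*2 + (-2)*(-5) = 4 + 10 = 14
Bivector part b = 2*(-5) - (-2)*2 = -10 - (-4) = -6
uv = 14 - 6*e12


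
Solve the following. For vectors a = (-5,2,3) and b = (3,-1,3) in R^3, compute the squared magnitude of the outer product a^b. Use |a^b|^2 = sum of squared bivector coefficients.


a wedge b = (a1*b2 - a2*b1)*e12 + (a1*b3 - a3*b1)*e13 + (a2*b3 - a3*b2)*e23
e12 coeff: (-5)*(-1) - 2*3 = 5 - 6 = -1
e13 coeff: (-5)*3 - 3*3 = -15 - 9 = -24
e23 coeff: 2*3 - 3*(-1) = 6 - (-3) = 9
|a wedge b|^2 = (-1)^2 + (-24)^2 + 9^2
= 1 + 576 + 81
= 658


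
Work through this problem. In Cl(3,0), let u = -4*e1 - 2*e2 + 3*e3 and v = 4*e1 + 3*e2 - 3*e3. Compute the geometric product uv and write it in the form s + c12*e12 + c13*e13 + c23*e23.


In Cl(3,0): e_i^2 = 1, e_ie_j = -e_je_i for i != j.
Scalar part = u . v = (-4)*4 + (-2)*3 + 3*(-3)
= -16 + (-6) + (-9) = -31
e12 coeff = (-4)*3 - (-2)*4 = -12 - (-8) = -4
e13 coeff = (-4)*(-3) - 3*4 = 12 - 12 = 0
e23 coeff = (-2)*(-3) - 3*3 = 6 - 9 = -3
uv = -31 - 4*e12 + 0*e13 - 3*e23


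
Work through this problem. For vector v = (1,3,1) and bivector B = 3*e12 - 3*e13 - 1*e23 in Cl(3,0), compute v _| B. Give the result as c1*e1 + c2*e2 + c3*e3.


Left contraction v _| B = <vB>_1 (grade-1 part of the geometric product vB).
Using e1_|e12 = e2, e2_|e12 = -e1, e1_|e13 = e3, e3_|e13 = -e1, e2_|e23 = e3, e3_|e23 = -e2:
e1 coeff: -v2*b12 - v3*b13 = -(3)*(3) - (1)*(-3) = -6
e2 coeff: v1*b12 - v3*b23 = (1)*(3) - (1)*(-1) = 4
e3 coeff: v1*b13 + v2*b23 = (1)*(-3) + (3)*(-1) = -6
v _| B = -6*e1 + 4*e2 - 6*e3


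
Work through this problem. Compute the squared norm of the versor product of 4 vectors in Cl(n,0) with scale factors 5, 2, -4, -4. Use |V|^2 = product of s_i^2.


Each vector v_i has |v_i|^2 = s_i^2
Squared scales: 5^2 = 25, 2^2 = 4, (-4)^2 = 16, (-4)^2 = 16
|V|^2 = 25 * 4 * 16 * 16
= 25600


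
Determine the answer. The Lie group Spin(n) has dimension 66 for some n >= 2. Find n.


dim Spin(n) = dim so(n) = n(n-1)/2.
Solve n(n-1)/2 = 66, i.e. n^2 - n - 132 = 0.
Discriminant = 1 + 8*66 = 529
n = (1 + sqrt(529))/2 = (1 + 23)/2 = 12


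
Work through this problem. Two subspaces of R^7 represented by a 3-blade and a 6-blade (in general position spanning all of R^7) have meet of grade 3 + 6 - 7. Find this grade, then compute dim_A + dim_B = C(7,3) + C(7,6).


Meet grade = grade(A) + grade(B) - n
= 3 + 6 - 7 = 2
C(7,3) = 35
C(7,6) = 7
dim_A + dim_B = 35 + 7 = 42


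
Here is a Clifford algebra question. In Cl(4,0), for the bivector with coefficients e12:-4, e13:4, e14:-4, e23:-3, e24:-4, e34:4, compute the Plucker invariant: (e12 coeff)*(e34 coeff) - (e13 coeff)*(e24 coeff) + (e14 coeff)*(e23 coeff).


Plucker relation: af - be + cd
a*f = (-4)*4 = -16
b*e = 4*(-4) = -16
c*d = (-4)*(-3) = 12
af - be + cd = -16 - (-16) + 12
= 12


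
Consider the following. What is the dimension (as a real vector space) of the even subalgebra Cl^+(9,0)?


Even subalgebra dimension = 2^(n-1)
n = 9 + 0 = 9
2^(9 - 1) = 2^8 = 256
Verification: sum of C(9,k) for even k = 1 + 36 + 126 + 84 + 9 = 256
Result = 256


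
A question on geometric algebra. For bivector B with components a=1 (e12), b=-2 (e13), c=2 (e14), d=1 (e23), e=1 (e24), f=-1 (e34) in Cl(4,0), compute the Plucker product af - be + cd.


Plucker relation: af - be + cd
a*f = 1*(-1) = -1
b*e = (-2)*1 = -2
c*d = 2*1 = 2
af - be + cd = -1 - (-2) + 2
= 3


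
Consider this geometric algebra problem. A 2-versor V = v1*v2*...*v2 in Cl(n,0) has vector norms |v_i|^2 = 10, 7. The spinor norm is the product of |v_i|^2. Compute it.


Spinor norm N(V) = |v1|^2 * |v2|^2 * ... * |v2|^2
= 10 * 7
Running product: 10, 70
N(V) = 70


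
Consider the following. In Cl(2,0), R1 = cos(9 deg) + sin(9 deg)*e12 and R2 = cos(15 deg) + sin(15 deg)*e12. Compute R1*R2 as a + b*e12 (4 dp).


Same-plane rotors commute and their half-angles add:
R1*R2 = cos(a1 + a2) + sin(a1 + a2)*e12.
a1 + a2 = 9 + 15 = 24 deg
cos(24 deg) = 0.9135
sin(24 deg) = 0.4067
R1*R2 = 0.9135 + 0.4067*e12


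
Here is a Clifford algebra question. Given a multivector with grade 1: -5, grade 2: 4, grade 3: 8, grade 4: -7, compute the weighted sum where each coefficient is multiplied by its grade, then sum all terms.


Grade-weighted sum = sum of grade_k * coefficient_k
1*(-5) = -5
2*4 = 8
3*8 = 24
4*(-7) = -28
Total = -5 + 8 + 24 + (-28) = -1


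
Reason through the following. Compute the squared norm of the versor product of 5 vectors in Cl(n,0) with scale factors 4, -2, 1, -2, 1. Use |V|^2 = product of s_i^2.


Each vector v_i has |v_i|^2 = s_i^2
Squared scales: 4^2 = 16, (-2)^2 = 4, 1^2 = 1, (-2)^2 = 4, 1^2 = 1
|V|^2 = 16 * 4 * 1 * 4 * 1
= 256


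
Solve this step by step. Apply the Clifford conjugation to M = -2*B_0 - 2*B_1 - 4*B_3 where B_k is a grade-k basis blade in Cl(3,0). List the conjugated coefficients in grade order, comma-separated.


Clifford conjugate sign for grade k: (-1)^(k(k+1)/2)
Grade 0: (-1)^(0*1/2) = (-1)^0 = 1, coeff -2 -> -2
Grade 1: (-1)^(1*2/2) = (-1)^1 = -1, coeff -2 -> 2
Grade 3: (-1)^(3*4/2) = (-1)^6 = 1, coeff -4 -> -4
Conjugated coefficients: -2, 2, -4


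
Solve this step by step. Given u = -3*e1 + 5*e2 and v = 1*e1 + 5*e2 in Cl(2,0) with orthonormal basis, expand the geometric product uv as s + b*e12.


Expand: (-3*e1 + 5*e2)(1*e1 + 5*e2)
= (-3)*1*e1e1 + (-3)*5*e1e2 + 5*1*e2e1 + 5*5*e2e2
Using e1^2 = e2^2 = 1, e2e1 = -e1e2:
Scalar part s = (-3)*1 + 5*5 = -3 + 25 = 22
Bivector part b = (-3)*5 - 5*1 = -15 - 5 = -20
uv = 22 - 20*e12


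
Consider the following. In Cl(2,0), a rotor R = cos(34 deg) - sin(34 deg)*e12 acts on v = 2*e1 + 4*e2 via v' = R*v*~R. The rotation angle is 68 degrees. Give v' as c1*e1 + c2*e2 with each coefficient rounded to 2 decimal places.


Rotor R = cos(34deg) - sin(34deg)*e12
Rotation angle theta = 2 * 34 = 68 degrees
v' = R*v*~R rotates v by theta.
cos(68deg) = 0.3746, sin(68deg) = 0.9272
v'_1 = 2*cos(68deg) - 4*sin(68deg)
= 2*0.3746 - 4*0.9272
= -2.96
v'_2 = 2*sin(68deg) + 4*cos(68deg)
= 2*0.9272 + 4*0.3746
= 3.35
v' = -2.96*e1 + 3.35*e2


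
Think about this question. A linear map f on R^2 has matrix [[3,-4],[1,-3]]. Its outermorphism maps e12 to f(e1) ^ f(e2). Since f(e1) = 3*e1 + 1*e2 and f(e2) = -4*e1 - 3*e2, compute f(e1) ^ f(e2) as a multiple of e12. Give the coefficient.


The outermorphism of a linear map f sends e1^e2 to f(e1)^f(e2).
f(e1) = 3*e1 + 1*e2
f(e2) = -4*e1 - 3*e2
f(e1) ^ f(e2) = (3*e1 + 1*e2) ^ (-4*e1 - 3*e2)
= 3*(-3)*e12 + 1*(-4)*e21
= (-9 - (-4))*e12
= -5*e12
Coefficient = -5


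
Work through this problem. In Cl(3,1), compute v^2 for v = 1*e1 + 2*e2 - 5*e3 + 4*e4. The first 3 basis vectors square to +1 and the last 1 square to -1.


v^2 = sum of c_i^2 * e_i^2
Positive signature terms (e_i^2 = +1): 1^2 + 2^2 + (-5)^2 = 30
Negative signature terms (e_j^2 = -1): 4^2 = 16
v^2 = 30 - 16 = 14


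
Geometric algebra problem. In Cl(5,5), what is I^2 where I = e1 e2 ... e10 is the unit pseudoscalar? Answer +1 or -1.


The pseudoscalar I = e1...e_n (product of all n generators) of Cl(p,q) satisfies I^2 = (-1)^(q + n(n-1)/2).
p = 5, q = 5, n = p + q = 10
n(n-1)/2 = 10 * 9 / 2 = 45
Exponent = q + n(n-1)/2 = 5 + 45 = 50
I^2 = (-1)^50 = +1


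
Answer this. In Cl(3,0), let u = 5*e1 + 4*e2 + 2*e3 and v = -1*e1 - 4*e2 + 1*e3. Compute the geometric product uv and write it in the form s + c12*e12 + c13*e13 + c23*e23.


In Cl(3,0): e_i^2 = 1, e_ie_j = -e_je_i for i != j.
Scalar part = u . v = 5*(-1) + 4*(-4) + 2*1
= -5 + (-16) + 2 = -19
e12 coeff = 5*(-4) - 4*(-1) = -20 - (-4) = -16
e13 coeff = 5*1 - 2*(-1) = 5 - (-2) = 7
e23 coeff = 4*1 - 2*(-4) = 4 - (-8) = 12
uv = -19 - 16*e12 + 7*e13 + 12*e23


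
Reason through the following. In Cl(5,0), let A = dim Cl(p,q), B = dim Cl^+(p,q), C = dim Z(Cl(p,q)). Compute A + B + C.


n = 5 + 0 = 5
Total dim = 2^5 = 32
Even subalgebra dim = 2^4 = 16
n is odd, so center dim = 2
Sum = 32 + 16 + 2 = 50


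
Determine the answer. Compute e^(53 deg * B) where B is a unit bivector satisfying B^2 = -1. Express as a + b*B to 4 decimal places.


For a unit bivector B with B^2 = -1, the exponential series gives
e^(theta*B) = cos(theta) + sin(theta)*B (the GA analogue of Euler's formula).
theta = 53 degrees = 0.925025 rad
cos(53 deg) = 0.6018
sin(53 deg) = 0.7986
exp(theta*B) = 0.6018 + 0.7986*B


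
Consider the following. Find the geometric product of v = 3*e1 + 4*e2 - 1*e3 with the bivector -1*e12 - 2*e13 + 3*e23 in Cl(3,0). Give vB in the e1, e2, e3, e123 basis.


vB has grade-1 (vector) and grade-3 (trivector) parts: vB = (v _| B) + (v ^ B).
Vector part <vB>_1:
  e1: -v2*b12 - v3*b13 = -(4)*(-1) - (-1)*(-2) = 2
  e2: v1*b12 - v3*b23 = (3)*(-1) - (-1)*(3) = 0
  e3: v1*b13 + v2*b23 = (3)*(-2) + (4)*(3) = 6
Trivector part <vB>_3:
  e123: v1*b23 - v2*b13 + v3*b12 = (3)*(3) - (4)*(-2) + (-1)*(-1) = 18
vB = 2*e1 + 0*e2 + 6*e3 + 18*e123


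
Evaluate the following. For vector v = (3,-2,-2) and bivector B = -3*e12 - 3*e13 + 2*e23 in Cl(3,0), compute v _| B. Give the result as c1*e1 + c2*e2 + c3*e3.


Left contraction v _| B = <vB>_1 (grade-1 part of the geometric product vB).
Using e1_|e12 = e2, e2_|e12 = -e1, e1_|e13 = e3, e3_|e13 = -e1, e2_|e23 = e3, e3_|e23 = -e2:
e1 coeff: -v2*b12 - v3*b13 = -(-2)*(-3) - (-2)*(-3) = -12
e2 coeff: v1*b12 - v3*b23 = (3)*(-3) - (-2)*(2) = -5
e3 coeff: v1*b13 + v2*b23 = (3)*(-3) + (-2)*(2) = -13
v _| B = -12*e1 - 5*e2 - 13*e3


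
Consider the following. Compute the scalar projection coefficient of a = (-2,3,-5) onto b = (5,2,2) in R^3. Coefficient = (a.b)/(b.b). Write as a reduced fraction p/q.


Projection coefficient = (a . b) / (b . b)
a . b = (-2)*5 + 3*2 + (-5)*2
= -10 + 6 + (-10) = -14
b . b = 5^2 + 2^2 + 2^2
= 25 + 4 + 4 = 33
Coefficient = -14/33
In lowest terms: -14/33


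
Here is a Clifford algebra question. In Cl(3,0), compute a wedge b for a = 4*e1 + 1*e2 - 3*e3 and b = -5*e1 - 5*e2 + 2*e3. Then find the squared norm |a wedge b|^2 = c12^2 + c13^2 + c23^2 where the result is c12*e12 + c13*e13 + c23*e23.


a wedge b = (a1*b2 - a2*b1)*e12 + (a1*b3 - a3*b1)*e13 + (a2*b3 - a3*b2)*e23
e12 coeff: 4*(-5) - 1*(-5) = -20 - (-5) = -15
e13 coeff: 4*2 - (-3)*(-5) = 8 - 15 = -7
e23 coeff: 1*2 - (-3)*(-5) = 2 - 15 = -13
|a wedge b|^2 = (-15)^2 + (-7)^2 + (-13)^2
= 225 + 49 + 169
= 443


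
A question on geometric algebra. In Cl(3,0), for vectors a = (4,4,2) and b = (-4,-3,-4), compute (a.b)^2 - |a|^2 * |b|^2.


a . b = 4*(-4) + 4*(-3) + 2*(-4)
= -16 + (-12) + (-8) = -36
|a|^2 = 4^2 + 4^2 + 2^2 = 36
|b|^2 = (-4)^2 + (-3)^2 + (-4)^2 = 41
(a.b)^2 = (-36)^2 = 1296
|a|^2 * |b|^2 = 36 * 41 = 1476
Result = 1296 - 1476 = -180


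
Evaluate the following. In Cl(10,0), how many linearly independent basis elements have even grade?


Even subalgebra dimension = 2^(n-1)
n = 10 + 0 = 10
2^(10 - 1) = 2^9 = 512
Verification: sum of C(10,k) for even k = 1 + 45 + 210 + 210 + 45 + 1 = 512
Result = 512


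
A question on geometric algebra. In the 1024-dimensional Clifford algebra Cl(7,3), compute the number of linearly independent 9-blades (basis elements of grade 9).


Number of grade-k basis blades in Cl(p,q) with n = p + q is C(n, k).
n = 7 + 3 = 10
C(10, 9) = 10! / (9! * 1!)
= 3628800 / (362880 * 1)
= 10


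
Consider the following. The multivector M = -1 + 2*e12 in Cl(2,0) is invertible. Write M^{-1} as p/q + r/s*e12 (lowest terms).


M = -1 + 2*e12, where e12^2 = -1.
Since M commutes with its reverse ~M = a - b*e12, M * ~M = a^2 - b^2*e12^2 = a^2 + b^2.
So M^{-1} = ~M / (a^2 + b^2) = (a - b*e12)/(a^2 + b^2).
a^2 + b^2 = 1 + 4 = 5
Scalar part = -1/5 = -1/5
Bivector coeff = -2/5 = -2/5
M^{-1} = -1/5 - 2/5*e12


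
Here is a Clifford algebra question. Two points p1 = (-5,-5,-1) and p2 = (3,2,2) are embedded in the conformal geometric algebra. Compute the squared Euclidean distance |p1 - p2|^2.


p1 - p2 = (-8, -7, -3)
|p1 - p2|^2 = (-8)^2 + (-7)^2 + (-3)^2
= 64 + 49 + 9
= 122


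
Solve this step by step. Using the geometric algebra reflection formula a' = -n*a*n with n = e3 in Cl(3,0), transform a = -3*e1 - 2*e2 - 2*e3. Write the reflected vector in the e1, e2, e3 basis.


Reflection formula: a' = -n*a*n, with n = e3 (unit vector, n^2 = 1).
For reflection through hyperplane perp to e3:
The component along e3 flips sign, others stay.
a = (-3, -2, -2)
a' = (-3, -2, 2)
a' = -3*e1 - 2*e2 + 2*e3
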